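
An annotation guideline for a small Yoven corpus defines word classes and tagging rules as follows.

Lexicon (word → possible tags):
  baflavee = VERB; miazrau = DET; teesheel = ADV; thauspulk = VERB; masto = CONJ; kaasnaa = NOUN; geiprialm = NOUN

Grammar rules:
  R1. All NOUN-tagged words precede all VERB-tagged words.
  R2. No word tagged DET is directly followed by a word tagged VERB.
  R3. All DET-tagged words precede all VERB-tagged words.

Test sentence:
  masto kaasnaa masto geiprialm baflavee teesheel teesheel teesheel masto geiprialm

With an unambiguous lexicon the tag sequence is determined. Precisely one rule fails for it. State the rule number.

Fixed tagging: CONJ NOUN CONJ NOUN VERB ADV ADV ADV CONJ NOUN.
Checking each rule: R1 fail, R2 pass, R3 pass.
Only rule 1 fails.

1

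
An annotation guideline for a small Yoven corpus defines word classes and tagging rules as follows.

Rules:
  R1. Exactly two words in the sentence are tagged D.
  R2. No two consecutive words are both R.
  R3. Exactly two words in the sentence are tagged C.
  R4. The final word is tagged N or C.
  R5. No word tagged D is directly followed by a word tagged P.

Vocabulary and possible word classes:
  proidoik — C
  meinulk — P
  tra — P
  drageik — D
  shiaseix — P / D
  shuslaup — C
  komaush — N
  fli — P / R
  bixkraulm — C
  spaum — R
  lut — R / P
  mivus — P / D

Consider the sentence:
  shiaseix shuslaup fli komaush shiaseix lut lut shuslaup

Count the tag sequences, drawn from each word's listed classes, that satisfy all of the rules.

2

Candidates per position — 1:shiaseix {P,D}; 2:shuslaup {C}; 3:fli {P,R}; 4:komaush {N}; 5:shiaseix {P,D}; 6:lut {R,P}; 7:lut {R,P}; 8:shuslaup {C}.
There are 32 candidate sequences in total.
The sequences that satisfy every rule: D C P N D R P C; D C R N D R P C.
Count = 2.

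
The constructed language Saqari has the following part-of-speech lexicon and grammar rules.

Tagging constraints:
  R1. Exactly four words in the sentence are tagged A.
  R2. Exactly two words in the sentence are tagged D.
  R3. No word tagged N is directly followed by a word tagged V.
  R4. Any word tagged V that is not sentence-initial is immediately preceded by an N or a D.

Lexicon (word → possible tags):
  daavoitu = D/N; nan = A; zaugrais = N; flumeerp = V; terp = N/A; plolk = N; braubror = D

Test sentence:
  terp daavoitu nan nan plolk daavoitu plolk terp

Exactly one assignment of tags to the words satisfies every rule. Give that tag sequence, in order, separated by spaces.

A D A A N D N A

Candidates per position — 1:terp {N,A}; 2:daavoitu {D,N}; 3:nan {A}; 4:nan {A}; 5:plolk {N}; 6:daavoitu {D,N}; 7:plolk {N}; 8:terp {N,A}.
If word 1 were N, no tagging could satisfy rule 1; so word 1 is A.
If word 2 were N, no tagging could satisfy rule 2; so word 2 is D.
If word 6 were N, no tagging could satisfy rule 2; so word 6 is D.
If word 8 were N, no tagging could satisfy rule 1; so word 8 is A.
That leaves exactly one tagging: A D A A N D N A.
Verifying each rule — rule 1 satisfied; rule 2 satisfied; rule 3 satisfied; rule 4 satisfied.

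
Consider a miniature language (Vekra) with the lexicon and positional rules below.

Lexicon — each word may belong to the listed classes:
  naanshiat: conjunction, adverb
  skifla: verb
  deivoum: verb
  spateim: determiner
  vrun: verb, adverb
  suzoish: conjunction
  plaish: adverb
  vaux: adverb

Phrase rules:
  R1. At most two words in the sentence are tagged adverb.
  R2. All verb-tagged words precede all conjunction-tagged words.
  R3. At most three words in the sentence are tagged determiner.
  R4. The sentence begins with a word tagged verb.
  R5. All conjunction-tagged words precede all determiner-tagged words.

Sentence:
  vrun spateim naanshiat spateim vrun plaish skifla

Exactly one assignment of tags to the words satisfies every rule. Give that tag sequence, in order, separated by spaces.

verb determiner adverb determiner verb adverb verb

Candidates per position — 1:vrun {verb,adverb}; 2:spateim {determiner}; 3:naanshiat {conjunction,adverb}; 4:spateim {determiner}; 5:vrun {verb,adverb}; 6:plaish {adverb}; 7:skifla {verb}.
At position 1, choosing adverb makes rule 4 impossible to satisfy; hence verb.
At position 3, choosing conjunction makes rule 2 impossible to satisfy; hence adverb.
At position 5, choosing adverb makes rule 1 impossible to satisfy; hence verb.
So the tagging must be: verb determiner adverb determiner verb adverb verb.
Check: rule 1 ok; rule 2 ok; rule 3 ok; rule 4 ok; rule 5 ok.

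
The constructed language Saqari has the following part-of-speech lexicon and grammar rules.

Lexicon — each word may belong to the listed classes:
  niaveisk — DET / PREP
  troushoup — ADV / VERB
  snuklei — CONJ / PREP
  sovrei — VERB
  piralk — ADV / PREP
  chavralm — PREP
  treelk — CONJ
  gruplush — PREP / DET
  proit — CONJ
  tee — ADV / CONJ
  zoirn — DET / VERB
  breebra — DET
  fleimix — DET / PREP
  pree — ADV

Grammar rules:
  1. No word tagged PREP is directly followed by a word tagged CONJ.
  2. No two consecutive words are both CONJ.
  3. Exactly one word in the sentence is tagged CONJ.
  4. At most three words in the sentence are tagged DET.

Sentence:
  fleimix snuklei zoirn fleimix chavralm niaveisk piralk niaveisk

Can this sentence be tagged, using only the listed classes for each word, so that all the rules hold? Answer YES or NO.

YES

Candidates per position — 1:fleimix {DET,PREP}; 2:snuklei {CONJ,PREP}; 3:zoirn {DET,VERB}; 4:fleimix {DET,PREP}; 5:chavralm {PREP}; 6:niaveisk {DET,PREP}; 7:piralk {ADV,PREP}; 8:niaveisk {DET,PREP}.
One satisfying assignment: DET CONJ VERB DET PREP PREP ADV PREP.
Checking: rule 1 ok; rule 2 ok; rule 3 ok; rule 4 ok.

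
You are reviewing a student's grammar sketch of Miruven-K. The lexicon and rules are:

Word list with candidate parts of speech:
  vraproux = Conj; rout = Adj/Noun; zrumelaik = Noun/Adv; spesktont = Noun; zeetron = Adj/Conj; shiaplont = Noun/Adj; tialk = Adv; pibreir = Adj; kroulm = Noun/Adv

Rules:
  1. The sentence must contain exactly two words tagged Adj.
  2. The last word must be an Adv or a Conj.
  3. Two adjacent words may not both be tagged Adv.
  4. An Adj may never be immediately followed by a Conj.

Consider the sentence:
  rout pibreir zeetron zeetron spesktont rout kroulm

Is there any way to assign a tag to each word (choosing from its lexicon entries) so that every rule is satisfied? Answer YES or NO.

NO

Candidates per position — 1:rout {Adj,Noun}; 2:pibreir {Adj}; 3:zeetron {Adj,Conj}; 4:zeetron {Adj,Conj}; 5:spesktont {Noun}; 6:rout {Adj,Noun}; 7:kroulm {Noun,Adv}.
Every candidate sequence violates at least one rule; no consistent tagging exists.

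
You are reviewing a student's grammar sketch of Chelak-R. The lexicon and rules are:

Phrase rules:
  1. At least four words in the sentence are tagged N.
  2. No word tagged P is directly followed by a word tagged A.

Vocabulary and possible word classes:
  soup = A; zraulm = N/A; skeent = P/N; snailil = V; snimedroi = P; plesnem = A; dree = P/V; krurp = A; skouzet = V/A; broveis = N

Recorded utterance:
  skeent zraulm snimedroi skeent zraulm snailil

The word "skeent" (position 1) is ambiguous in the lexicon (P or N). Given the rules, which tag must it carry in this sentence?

Candidates per position — 1:skeent {P,N}; 2:zraulm {N,A}; 3:snimedroi {P}; 4:skeent {P,N}; 5:zraulm {N,A}; 6:snailil {V}.
Word 1 cannot be P — rule 1 would then fail for every completion. It is N.
Word 2 cannot be A — rule 1 would then fail for every completion. It is N.
Word 4 cannot be P — rule 1 would then fail for every completion. It is N.
Word 5 cannot be A — rule 1 would then fail for every completion. It is N.
That leaves exactly one tagging: N N P N N V.
Check: rule 1 ok; rule 2 ok.

N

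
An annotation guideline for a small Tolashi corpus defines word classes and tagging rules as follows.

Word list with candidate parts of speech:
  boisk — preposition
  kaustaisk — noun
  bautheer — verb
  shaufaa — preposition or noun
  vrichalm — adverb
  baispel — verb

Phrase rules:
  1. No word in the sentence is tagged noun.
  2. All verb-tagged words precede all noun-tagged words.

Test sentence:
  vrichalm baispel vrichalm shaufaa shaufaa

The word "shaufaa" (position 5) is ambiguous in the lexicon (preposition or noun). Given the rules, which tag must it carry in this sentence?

preposition

Candidates per position — 1:vrichalm {adverb}; 2:baispel {verb}; 3:vrichalm {adverb}; 4:shaufaa {preposition,noun}; 5:shaufaa {preposition,noun}.
Position 4: tagging it noun would leave rule 1 unsatisfiable, so it must be preposition.
Position 5: tagging it noun would leave rule 1 unsatisfiable, so it must be preposition.
The only consistent sequence is: adverb verb adverb preposition preposition.
Check: rule 1 ok; rule 2 ok.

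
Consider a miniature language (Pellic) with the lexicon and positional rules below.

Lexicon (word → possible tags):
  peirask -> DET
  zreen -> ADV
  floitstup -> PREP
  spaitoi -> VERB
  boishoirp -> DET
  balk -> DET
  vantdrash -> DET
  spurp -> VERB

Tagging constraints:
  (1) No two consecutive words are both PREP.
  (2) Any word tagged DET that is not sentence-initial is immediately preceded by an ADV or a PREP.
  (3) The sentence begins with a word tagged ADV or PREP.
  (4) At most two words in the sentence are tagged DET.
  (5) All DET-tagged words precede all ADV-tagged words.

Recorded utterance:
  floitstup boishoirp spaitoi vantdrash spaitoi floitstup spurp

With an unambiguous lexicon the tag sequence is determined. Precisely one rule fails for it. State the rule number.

2

Fixed tagging: PREP DET VERB DET VERB PREP VERB.
Checking each rule: R1 ✓, R2 ✗, R3 ✓, R4 ✓, R5 ✓.
Only rule 2 fails.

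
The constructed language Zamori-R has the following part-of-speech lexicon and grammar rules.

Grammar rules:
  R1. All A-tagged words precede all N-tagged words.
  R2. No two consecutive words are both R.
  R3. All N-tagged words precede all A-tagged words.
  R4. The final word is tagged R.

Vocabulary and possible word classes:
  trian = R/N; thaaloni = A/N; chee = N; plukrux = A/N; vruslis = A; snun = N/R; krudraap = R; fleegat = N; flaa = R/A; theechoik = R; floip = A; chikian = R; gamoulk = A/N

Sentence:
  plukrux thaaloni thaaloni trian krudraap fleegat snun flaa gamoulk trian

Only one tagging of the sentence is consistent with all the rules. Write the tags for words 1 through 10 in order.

Candidates per position — 1:plukrux {A,N}; 2:thaaloni {A,N}; 3:thaaloni {A,N}; 4:trian {R,N}; 5:krudraap {R}; 6:fleegat {N}; 7:snun {N,R}; 8:flaa {R,A}; 9:gamoulk {A,N}; 10:trian {R,N}.
Position 1: tagging it A would leave rule 3 unsatisfiable, so it must be N.
Position 2: tagging it A would leave rule 1 unsatisfiable, so it must be N.
Position 3: tagging it A would leave rule 1 unsatisfiable, so it must be N.
Position 4: tagging it R would leave rule 2 unsatisfiable, so it must be N.
Position 8: tagging it A would leave rule 1 unsatisfiable, so it must be R.
Position 9: tagging it A would leave rule 1 unsatisfiable, so it must be N.
Position 10: tagging it N would leave rule 4 unsatisfiable, so it must be R.
Position 7: tagging it R would leave rule 2 unsatisfiable, so it must be N.
The unique satisfying tagging is: N N N N R N N R N R.
Checking: rule 1 ok; rule 2 ok; rule 3 ok; rule 4 ok.

N N N N R N N R N R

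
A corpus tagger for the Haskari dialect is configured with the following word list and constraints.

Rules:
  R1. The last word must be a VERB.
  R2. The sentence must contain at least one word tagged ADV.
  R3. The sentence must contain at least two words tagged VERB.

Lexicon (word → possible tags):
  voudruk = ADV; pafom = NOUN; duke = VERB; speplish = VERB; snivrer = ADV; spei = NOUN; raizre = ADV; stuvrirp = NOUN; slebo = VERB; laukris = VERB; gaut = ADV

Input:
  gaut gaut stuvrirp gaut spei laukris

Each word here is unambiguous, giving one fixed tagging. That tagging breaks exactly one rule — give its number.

3

Fixed tagging: ADV ADV NOUN ADV NOUN VERB.
Rule check: R1 holds, R2 holds, R3 violated.
Only rule 3 fails.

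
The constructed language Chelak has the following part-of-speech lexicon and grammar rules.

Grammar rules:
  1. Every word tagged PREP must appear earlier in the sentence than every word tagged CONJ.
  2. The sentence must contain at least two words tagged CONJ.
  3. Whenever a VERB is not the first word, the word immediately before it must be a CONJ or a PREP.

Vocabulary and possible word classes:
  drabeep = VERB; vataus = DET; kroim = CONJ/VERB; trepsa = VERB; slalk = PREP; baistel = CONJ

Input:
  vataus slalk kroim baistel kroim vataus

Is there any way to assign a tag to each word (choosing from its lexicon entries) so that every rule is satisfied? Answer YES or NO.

Candidates per position — 1:vataus {DET}; 2:slalk {PREP}; 3:kroim {CONJ,VERB}; 4:baistel {CONJ}; 5:kroim {CONJ,VERB}; 6:vataus {DET}.
One satisfying assignment: DET PREP CONJ CONJ VERB DET.
Verifying each rule — rule 1 ok; rule 2 ok; rule 3 ok.

YES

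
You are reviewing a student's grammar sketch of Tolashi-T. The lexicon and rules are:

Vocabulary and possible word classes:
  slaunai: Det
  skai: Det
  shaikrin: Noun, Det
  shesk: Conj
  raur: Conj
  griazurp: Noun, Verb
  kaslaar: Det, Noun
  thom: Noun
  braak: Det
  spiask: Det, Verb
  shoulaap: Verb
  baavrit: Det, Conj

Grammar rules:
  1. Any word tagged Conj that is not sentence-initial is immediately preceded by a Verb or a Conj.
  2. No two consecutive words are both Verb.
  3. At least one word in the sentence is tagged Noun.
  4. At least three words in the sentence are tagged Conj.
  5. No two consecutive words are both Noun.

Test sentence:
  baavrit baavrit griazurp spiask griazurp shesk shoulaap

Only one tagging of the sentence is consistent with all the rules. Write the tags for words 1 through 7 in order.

Conj Conj Noun Det Verb Conj Verb

Candidates per position — 1:baavrit {Det,Conj}; 2:baavrit {Det,Conj}; 3:griazurp {Noun,Verb}; 4:spiask {Det,Verb}; 5:griazurp {Noun,Verb}; 6:shesk {Conj}; 7:shoulaap {Verb}.
At position 1, choosing Det makes rule 4 impossible to satisfy; hence Conj.
At position 2, choosing Det makes rule 4 impossible to satisfy; hence Conj.
At position 5, choosing Noun makes rule 1 impossible to satisfy; hence Verb.
At position 3, choosing Verb makes rule 3 impossible to satisfy; hence Noun.
At position 4, choosing Verb makes rule 2 impossible to satisfy; hence Det.
So the tagging must be: Conj Conj Noun Det Verb Conj Verb.
Verifying each rule — rule 1 ✓; rule 2 ✓; rule 3 ✓; rule 4 ✓; rule 5 ✓.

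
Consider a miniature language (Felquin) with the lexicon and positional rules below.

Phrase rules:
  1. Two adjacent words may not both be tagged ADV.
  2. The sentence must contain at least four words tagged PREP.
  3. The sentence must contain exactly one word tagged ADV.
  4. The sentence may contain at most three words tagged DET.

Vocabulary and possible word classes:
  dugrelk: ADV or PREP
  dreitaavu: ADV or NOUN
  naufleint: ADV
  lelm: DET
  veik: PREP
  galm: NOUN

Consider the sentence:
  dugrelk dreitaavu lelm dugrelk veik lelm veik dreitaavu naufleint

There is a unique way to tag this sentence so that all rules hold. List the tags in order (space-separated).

PREP NOUN DET PREP PREP DET PREP NOUN ADV

Candidates per position — 1:dugrelk {ADV,PREP}; 2:dreitaavu {ADV,NOUN}; 3:lelm {DET}; 4:dugrelk {ADV,PREP}; 5:veik {PREP}; 6:lelm {DET}; 7:veik {PREP}; 8:dreitaavu {ADV,NOUN}; 9:naufleint {ADV}.
At position 1, choosing ADV makes rule 2 impossible to satisfy; hence PREP.
At position 2, choosing ADV makes rule 3 impossible to satisfy; hence NOUN.
At position 4, choosing ADV makes rule 2 impossible to satisfy; hence PREP.
At position 8, choosing ADV makes rule 1 impossible to satisfy; hence NOUN.
The unique satisfying tagging is: PREP NOUN DET PREP PREP DET PREP NOUN ADV.
Check: rule 1 ✓; rule 2 ✓; rule 3 ✓; rule 4 ✓.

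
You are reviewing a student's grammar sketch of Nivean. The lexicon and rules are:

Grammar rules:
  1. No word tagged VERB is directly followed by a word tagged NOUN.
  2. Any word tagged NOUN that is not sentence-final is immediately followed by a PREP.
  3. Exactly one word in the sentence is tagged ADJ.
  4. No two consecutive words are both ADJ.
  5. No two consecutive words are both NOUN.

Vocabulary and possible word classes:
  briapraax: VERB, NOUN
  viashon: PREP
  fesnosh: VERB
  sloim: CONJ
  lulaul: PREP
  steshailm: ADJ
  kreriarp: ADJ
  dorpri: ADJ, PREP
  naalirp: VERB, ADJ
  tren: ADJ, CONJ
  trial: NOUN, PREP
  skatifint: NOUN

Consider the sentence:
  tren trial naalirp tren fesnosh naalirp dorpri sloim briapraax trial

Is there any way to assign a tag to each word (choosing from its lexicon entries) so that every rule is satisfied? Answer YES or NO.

YES

Candidates per position — 1:tren {ADJ,CONJ}; 2:trial {NOUN,PREP}; 3:naalirp {VERB,ADJ}; 4:tren {ADJ,CONJ}; 5:fesnosh {VERB}; 6:naalirp {VERB,ADJ}; 7:dorpri {ADJ,PREP}; 8:sloim {CONJ}; 9:briapraax {VERB,NOUN}; 10:trial {NOUN,PREP}.
One satisfying assignment: CONJ PREP VERB CONJ VERB VERB ADJ CONJ NOUN PREP.
Verifying each rule — rule 1 satisfied; rule 2 satisfied; rule 3 satisfied; rule 4 satisfied; rule 5 satisfied.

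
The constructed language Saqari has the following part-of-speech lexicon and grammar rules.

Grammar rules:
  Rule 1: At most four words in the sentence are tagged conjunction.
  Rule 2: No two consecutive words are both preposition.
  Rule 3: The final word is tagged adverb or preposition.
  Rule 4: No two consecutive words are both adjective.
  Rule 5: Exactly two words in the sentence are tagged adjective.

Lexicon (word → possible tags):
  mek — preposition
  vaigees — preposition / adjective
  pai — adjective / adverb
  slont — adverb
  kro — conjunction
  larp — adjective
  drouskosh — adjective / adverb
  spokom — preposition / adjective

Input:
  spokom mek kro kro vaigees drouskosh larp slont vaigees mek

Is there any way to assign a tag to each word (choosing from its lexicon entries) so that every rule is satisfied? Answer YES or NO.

Candidates per position — 1:spokom {preposition,adjective}; 2:mek {preposition}; 3:kro {conjunction}; 4:kro {conjunction}; 5:vaigees {preposition,adjective}; 6:drouskosh {adjective,adverb}; 7:larp {adjective}; 8:slont {adverb}; 9:vaigees {preposition,adjective}; 10:mek {preposition}.
Every candidate sequence violates at least one rule; no consistent tagging exists.

NO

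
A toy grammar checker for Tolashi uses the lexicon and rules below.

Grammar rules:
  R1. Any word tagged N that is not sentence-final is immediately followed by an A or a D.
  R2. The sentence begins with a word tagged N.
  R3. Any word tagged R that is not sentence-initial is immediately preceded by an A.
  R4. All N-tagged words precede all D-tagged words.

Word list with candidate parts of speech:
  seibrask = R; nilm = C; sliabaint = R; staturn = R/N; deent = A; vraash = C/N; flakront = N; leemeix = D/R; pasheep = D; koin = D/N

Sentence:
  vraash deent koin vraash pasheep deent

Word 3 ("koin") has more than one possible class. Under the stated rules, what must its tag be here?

Candidates per position — 1:vraash {C,N}; 2:deent {A}; 3:koin {D,N}; 4:vraash {C,N}; 5:pasheep {D}; 6:deent {A}.
Position 1: C is ruled out by rule 2; that leaves N.
Position 3: N is ruled out by rule 1; that leaves D.
Position 4: N is ruled out by rule 4; that leaves C.
That leaves exactly one tagging: N A D C D A.
Check: rule 1 holds; rule 2 holds; rule 3 holds; rule 4 holds.

D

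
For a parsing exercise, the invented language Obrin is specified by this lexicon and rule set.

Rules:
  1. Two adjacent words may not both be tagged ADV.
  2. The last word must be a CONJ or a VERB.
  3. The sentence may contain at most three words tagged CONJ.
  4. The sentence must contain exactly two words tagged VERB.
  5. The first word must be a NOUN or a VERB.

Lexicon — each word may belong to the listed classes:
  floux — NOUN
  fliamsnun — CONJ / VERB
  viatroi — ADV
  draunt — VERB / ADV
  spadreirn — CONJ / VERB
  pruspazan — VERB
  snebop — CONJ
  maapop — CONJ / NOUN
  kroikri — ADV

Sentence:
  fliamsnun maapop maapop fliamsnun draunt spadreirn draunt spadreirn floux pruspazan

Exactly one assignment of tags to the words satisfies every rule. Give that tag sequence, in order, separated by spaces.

VERB NOUN NOUN CONJ ADV CONJ ADV CONJ NOUN VERB

Candidates per position — 1:fliamsnun {CONJ,VERB}; 2:maapop {CONJ,NOUN}; 3:maapop {CONJ,NOUN}; 4:fliamsnun {CONJ,VERB}; 5:draunt {VERB,ADV}; 6:spadreirn {CONJ,VERB}; 7:draunt {VERB,ADV}; 8:spadreirn {CONJ,VERB}; 9:floux {NOUN}; 10:pruspazan {VERB}.
If word 1 were CONJ, no tagging could satisfy rule 5; so word 1 is VERB.
If word 4 were VERB, no tagging could satisfy rule 4; so word 4 is CONJ.
If word 5 were VERB, no tagging could satisfy rule 4; so word 5 is ADV.
If word 6 were VERB, no tagging could satisfy rule 4; so word 6 is CONJ.
If word 7 were VERB, no tagging could satisfy rule 4; so word 7 is ADV.
If word 8 were VERB, no tagging could satisfy rule 4; so word 8 is CONJ.
If word 2 were CONJ, no tagging could satisfy rule 3; so word 2 is NOUN.
If word 3 were CONJ, no tagging could satisfy rule 3; so word 3 is NOUN.
That leaves exactly one tagging: VERB NOUN NOUN CONJ ADV CONJ ADV CONJ NOUN VERB.
Checking: rule 1 satisfied; rule 2 satisfied; rule 3 satisfied; rule 4 satisfied; rule 5 satisfied.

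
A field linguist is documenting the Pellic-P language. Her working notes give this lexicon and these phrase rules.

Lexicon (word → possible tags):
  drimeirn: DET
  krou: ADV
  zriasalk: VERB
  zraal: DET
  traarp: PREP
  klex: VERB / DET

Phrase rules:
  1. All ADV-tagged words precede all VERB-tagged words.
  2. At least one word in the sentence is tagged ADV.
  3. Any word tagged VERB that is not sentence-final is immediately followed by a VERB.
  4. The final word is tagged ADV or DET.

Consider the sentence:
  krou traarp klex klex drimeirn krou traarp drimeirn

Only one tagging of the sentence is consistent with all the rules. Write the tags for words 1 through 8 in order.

ADV PREP DET DET DET ADV PREP DET

Candidates per position — 1:krou {ADV}; 2:traarp {PREP}; 3:klex {VERB,DET}; 4:klex {VERB,DET}; 5:drimeirn {DET}; 6:krou {ADV}; 7:traarp {PREP}; 8:drimeirn {DET}.
Position 3: VERB is ruled out by rule 1; that leaves DET.
Position 4: VERB is ruled out by rule 1; that leaves DET.
The only consistent sequence is: ADV PREP DET DET DET ADV PREP DET.
Rule-by-rule: rule 1 ok; rule 2 ok; rule 3 ok; rule 4 ok.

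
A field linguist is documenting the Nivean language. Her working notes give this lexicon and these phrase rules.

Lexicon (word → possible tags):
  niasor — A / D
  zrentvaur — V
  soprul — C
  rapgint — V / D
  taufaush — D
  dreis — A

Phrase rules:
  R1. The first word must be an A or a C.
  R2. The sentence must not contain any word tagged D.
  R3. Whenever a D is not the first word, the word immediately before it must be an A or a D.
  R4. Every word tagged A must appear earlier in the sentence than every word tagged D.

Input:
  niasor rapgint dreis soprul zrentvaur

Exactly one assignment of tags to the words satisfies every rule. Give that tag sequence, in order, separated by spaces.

Candidates per position — 1:niasor {A,D}; 2:rapgint {V,D}; 3:dreis {A}; 4:soprul {C}; 5:zrentvaur {V}.
Word 1 cannot be D — rule 1 would then fail for every completion. It is A.
Word 2 cannot be D — rule 2 would then fail for every completion. It is V.
The unique satisfying tagging is: A V A C V.
Verifying each rule — rule 1 satisfied; rule 2 satisfied; rule 3 satisfied; rule 4 satisfied.

A V A C V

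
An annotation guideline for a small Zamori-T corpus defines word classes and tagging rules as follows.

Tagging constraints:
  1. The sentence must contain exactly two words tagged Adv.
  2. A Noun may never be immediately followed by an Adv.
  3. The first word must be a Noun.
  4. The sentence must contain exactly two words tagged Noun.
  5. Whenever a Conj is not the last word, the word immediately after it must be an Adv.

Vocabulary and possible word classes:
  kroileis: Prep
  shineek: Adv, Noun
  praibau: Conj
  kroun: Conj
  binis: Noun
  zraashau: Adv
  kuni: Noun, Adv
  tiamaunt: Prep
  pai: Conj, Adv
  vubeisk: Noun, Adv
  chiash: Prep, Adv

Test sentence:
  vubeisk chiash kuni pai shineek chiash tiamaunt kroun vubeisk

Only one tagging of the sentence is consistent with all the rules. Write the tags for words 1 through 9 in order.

Candidates per position — 1:vubeisk {Noun,Adv}; 2:chiash {Prep,Adv}; 3:kuni {Noun,Adv}; 4:pai {Conj,Adv}; 5:shineek {Adv,Noun}; 6:chiash {Prep,Adv}; 7:tiamaunt {Prep}; 8:kroun {Conj}; 9:vubeisk {Noun,Adv}.
At position 1, choosing Adv makes rule 3 impossible to satisfy; hence Noun.
At position 2, choosing Adv makes rule 2 impossible to satisfy; hence Prep.
At position 9, choosing Noun makes rule 5 impossible to satisfy; hence Adv.
The remaining ambiguous positions (3, 4, 5, 6) are resolved jointly — only one combination satisfies every rule.
That leaves exactly one tagging: Noun Prep Noun Conj Adv Prep Prep Conj Adv.
Checking: rule 1 holds; rule 2 holds; rule 3 holds; rule 4 holds; rule 5 holds.

Noun Prep Noun Conj Adv Prep Prep Conj Adv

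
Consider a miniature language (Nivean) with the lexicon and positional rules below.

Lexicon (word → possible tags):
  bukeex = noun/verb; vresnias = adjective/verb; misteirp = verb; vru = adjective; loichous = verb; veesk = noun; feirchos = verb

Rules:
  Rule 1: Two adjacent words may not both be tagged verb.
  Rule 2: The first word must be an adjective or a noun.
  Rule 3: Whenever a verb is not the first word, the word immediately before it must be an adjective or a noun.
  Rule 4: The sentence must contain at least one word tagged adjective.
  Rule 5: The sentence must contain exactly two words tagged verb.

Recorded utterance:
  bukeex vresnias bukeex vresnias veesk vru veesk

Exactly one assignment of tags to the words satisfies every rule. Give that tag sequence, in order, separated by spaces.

Candidates per position — 1:bukeex {noun,verb}; 2:vresnias {adjective,verb}; 3:bukeex {noun,verb}; 4:vresnias {adjective,verb}; 5:veesk {noun}; 6:vru {adjective}; 7:veesk {noun}.
At position 1, choosing verb makes rule 2 impossible to satisfy; hence noun.
The remaining ambiguous positions (2, 3, 4) are resolved jointly — only one combination satisfies every rule.
The unique satisfying tagging is: noun verb noun verb noun adjective noun.
Checking: rule 1 satisfied; rule 2 satisfied; rule 3 satisfied; rule 4 satisfied; rule 5 satisfied.

noun verb noun verb noun adjective noun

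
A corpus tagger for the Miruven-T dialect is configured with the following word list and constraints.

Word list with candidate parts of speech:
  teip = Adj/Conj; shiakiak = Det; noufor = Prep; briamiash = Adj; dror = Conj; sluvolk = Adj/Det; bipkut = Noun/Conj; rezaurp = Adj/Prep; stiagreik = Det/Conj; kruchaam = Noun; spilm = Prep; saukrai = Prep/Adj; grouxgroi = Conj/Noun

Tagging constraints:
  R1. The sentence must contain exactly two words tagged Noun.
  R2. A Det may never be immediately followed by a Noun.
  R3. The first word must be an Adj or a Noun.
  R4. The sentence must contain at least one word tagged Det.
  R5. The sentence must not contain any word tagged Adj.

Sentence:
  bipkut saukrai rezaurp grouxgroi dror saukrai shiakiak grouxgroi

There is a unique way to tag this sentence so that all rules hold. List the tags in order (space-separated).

Candidates per position — 1:bipkut {Noun,Conj}; 2:saukrai {Prep,Adj}; 3:rezaurp {Adj,Prep}; 4:grouxgroi {Conj,Noun}; 5:dror {Conj}; 6:saukrai {Prep,Adj}; 7:shiakiak {Det}; 8:grouxgroi {Conj,Noun}.
Position 1: Conj is ruled out by rule 3; that leaves Noun.
Position 2: Adj is ruled out by rule 5; that leaves Prep.
Position 3: Adj is ruled out by rule 5; that leaves Prep.
Position 6: Adj is ruled out by rule 5; that leaves Prep.
Position 8: Noun is ruled out by rule 2; that leaves Conj.
Position 4: Conj is ruled out by rule 1; that leaves Noun.
The only consistent sequence is: Noun Prep Prep Noun Conj Prep Det Conj.
Verifying each rule — rule 1 ✓; rule 2 ✓; rule 3 ✓; rule 4 ✓; rule 5 ✓.

Noun Prep Prep Noun Conj Prep Det Conj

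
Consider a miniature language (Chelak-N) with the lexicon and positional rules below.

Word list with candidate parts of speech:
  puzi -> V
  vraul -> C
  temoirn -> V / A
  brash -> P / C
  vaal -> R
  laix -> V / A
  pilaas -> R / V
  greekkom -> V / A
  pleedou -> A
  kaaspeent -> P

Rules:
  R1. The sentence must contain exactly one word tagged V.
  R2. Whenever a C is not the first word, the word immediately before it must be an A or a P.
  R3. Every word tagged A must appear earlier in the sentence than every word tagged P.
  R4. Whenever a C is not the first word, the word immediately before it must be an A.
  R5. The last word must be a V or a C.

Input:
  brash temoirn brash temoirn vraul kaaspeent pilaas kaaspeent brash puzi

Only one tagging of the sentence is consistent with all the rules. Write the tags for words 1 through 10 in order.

C A C A C P R P P V

Candidates per position — 1:brash {P,C}; 2:temoirn {V,A}; 3:brash {P,C}; 4:temoirn {V,A}; 5:vraul {C}; 6:kaaspeent {P}; 7:pilaas {R,V}; 8:kaaspeent {P}; 9:brash {P,C}; 10:puzi {V}.
Position 2: V is ruled out by rule 1; that leaves A.
Position 4: V is ruled out by rule 1; that leaves A.
Position 7: V is ruled out by rule 1; that leaves R.
Position 9: C is ruled out by rule 4; that leaves P.
Position 1: P is ruled out by rule 3; that leaves C.
Position 3: P is ruled out by rule 3; that leaves C.
That leaves exactly one tagging: C A C A C P R P P V.
Rule-by-rule: rule 1 ok; rule 2 ok; rule 3 ok; rule 4 ok; rule 5 ok.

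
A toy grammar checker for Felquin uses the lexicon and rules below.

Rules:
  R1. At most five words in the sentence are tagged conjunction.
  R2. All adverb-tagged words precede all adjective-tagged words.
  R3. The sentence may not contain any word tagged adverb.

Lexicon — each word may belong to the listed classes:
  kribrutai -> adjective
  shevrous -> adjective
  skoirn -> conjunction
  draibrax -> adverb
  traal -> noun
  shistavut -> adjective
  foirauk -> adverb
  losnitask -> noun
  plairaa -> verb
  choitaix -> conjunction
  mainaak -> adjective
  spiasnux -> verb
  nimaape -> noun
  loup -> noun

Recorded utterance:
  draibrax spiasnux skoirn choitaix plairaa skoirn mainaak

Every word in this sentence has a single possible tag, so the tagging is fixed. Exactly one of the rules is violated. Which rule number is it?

3

Fixed tagging: adverb verb conjunction conjunction verb conjunction adjective.
Checking each rule: R1 holds, R2 holds, R3 violated.
Only rule 3 fails.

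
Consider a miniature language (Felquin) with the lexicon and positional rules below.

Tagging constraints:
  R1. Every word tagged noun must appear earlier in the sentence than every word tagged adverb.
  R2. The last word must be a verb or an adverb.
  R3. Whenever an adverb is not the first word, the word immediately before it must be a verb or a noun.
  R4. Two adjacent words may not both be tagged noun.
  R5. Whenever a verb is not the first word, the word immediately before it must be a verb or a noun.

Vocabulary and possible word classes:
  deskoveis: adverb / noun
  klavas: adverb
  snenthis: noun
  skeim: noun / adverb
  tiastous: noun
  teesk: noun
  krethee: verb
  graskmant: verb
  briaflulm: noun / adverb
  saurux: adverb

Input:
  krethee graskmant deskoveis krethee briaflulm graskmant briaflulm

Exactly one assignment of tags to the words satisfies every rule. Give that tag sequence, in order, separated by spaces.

Candidates per position — 1:krethee {verb}; 2:graskmant {verb}; 3:deskoveis {adverb,noun}; 4:krethee {verb}; 5:briaflulm {noun,adverb}; 6:graskmant {verb}; 7:briaflulm {noun,adverb}.
Word 3 cannot be adverb — rule 5 would then fail for every completion. It is noun.
Word 5 cannot be adverb — rule 5 would then fail for every completion. It is noun.
Word 7 cannot be noun — rule 2 would then fail for every completion. It is adverb.
The only consistent sequence is: verb verb noun verb noun verb adverb.
Rule-by-rule: rule 1 ✓; rule 2 ✓; rule 3 ✓; rule 4 ✓; rule 5 ✓.

verb verb noun verb noun verb adverb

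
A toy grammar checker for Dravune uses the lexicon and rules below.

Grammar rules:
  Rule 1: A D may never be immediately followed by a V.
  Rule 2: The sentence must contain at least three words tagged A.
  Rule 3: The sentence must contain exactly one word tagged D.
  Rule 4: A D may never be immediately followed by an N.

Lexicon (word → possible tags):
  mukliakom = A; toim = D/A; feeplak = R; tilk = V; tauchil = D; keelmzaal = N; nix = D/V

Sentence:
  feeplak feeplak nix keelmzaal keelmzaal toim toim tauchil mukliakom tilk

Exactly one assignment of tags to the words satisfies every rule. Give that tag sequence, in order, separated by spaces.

R R V N N A A D A V

Candidates per position — 1:feeplak {R}; 2:feeplak {R}; 3:nix {D,V}; 4:keelmzaal {N}; 5:keelmzaal {N}; 6:toim {D,A}; 7:toim {D,A}; 8:tauchil {D}; 9:mukliakom {A}; 10:tilk {V}.
At position 3, choosing D makes rule 3 impossible to satisfy; hence V.
At position 6, choosing D makes rule 2 impossible to satisfy; hence A.
At position 7, choosing D makes rule 2 impossible to satisfy; hence A.
So the tagging must be: R R V N N A A D A V.
Checking: rule 1 ok; rule 2 ok; rule 3 ok; rule 4 ok.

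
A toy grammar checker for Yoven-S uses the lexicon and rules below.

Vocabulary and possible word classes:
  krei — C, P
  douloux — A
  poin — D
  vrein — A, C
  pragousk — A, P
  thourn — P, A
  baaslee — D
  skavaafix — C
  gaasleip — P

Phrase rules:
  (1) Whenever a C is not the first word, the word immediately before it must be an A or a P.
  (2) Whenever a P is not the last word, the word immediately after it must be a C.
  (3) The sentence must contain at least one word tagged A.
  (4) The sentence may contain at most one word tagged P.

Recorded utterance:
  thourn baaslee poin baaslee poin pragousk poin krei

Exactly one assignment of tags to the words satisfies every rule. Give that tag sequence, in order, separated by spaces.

A D D D D A D P

Candidates per position — 1:thourn {P,A}; 2:baaslee {D}; 3:poin {D}; 4:baaslee {D}; 5:poin {D}; 6:pragousk {A,P}; 7:poin {D}; 8:krei {C,P}.
If word 1 were P, no tagging could satisfy rule 2; so word 1 is A.
If word 6 were P, no tagging could satisfy rule 2; so word 6 is A.
If word 8 were C, no tagging could satisfy rule 1; so word 8 is P.
That leaves exactly one tagging: A D D D D A D P.
Checking: rule 1 ok; rule 2 ok; rule 3 ok; rule 4 ok.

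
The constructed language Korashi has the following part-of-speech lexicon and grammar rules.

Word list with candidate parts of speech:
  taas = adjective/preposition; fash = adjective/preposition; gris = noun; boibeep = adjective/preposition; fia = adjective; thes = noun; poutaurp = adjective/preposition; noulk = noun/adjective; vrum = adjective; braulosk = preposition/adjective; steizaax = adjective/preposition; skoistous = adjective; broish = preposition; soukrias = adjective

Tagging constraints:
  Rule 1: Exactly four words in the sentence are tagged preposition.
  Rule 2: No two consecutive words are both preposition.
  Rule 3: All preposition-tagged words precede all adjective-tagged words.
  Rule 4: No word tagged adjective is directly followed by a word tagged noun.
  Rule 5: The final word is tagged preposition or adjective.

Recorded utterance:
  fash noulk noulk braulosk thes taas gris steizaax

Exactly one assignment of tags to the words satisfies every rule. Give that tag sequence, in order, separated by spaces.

preposition noun noun preposition noun preposition noun preposition

Candidates per position — 1:fash {adjective,preposition}; 2:noulk {noun,adjective}; 3:noulk {noun,adjective}; 4:braulosk {preposition,adjective}; 5:thes {noun}; 6:taas {adjective,preposition}; 7:gris {noun}; 8:steizaax {adjective,preposition}.
At position 1, choosing adjective makes rule 1 impossible to satisfy; hence preposition.
At position 4, choosing adjective makes rule 1 impossible to satisfy; hence preposition.
At position 6, choosing adjective makes rule 1 impossible to satisfy; hence preposition.
At position 8, choosing adjective makes rule 1 impossible to satisfy; hence preposition.
At position 2, choosing adjective makes rule 3 impossible to satisfy; hence noun.
At position 3, choosing adjective makes rule 3 impossible to satisfy; hence noun.
The only consistent sequence is: preposition noun noun preposition noun preposition noun preposition.
Verifying each rule — rule 1 holds; rule 2 holds; rule 3 holds; rule 4 holds; rule 5 holds.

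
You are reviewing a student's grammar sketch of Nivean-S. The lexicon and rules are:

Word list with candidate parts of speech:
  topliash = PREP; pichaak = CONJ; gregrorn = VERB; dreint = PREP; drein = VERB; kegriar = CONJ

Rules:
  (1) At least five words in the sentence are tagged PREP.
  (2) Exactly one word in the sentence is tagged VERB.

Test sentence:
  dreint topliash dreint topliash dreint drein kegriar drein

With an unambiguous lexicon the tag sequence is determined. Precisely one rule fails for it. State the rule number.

2

Fixed tagging: PREP PREP PREP PREP PREP VERB CONJ VERB.
Rule check: R1 holds, R2 violated.
Only rule 2 fails.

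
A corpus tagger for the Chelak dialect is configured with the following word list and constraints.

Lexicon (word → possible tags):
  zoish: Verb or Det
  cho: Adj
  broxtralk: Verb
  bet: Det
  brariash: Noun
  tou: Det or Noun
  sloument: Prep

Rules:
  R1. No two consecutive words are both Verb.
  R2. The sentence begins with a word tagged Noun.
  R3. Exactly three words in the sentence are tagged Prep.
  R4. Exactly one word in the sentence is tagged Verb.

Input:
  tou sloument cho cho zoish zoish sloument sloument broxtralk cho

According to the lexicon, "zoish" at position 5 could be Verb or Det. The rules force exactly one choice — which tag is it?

Candidates per position — 1:tou {Det,Noun}; 2:sloument {Prep}; 3:cho {Adj}; 4:cho {Adj}; 5:zoish {Verb,Det}; 6:zoish {Verb,Det}; 7:sloument {Prep}; 8:sloument {Prep}; 9:broxtralk {Verb}; 10:cho {Adj}.
At position 1, choosing Det makes rule 2 impossible to satisfy; hence Noun.
At position 5, choosing Verb makes rule 4 impossible to satisfy; hence Det.
At position 6, choosing Verb makes rule 4 impossible to satisfy; hence Det.
The only consistent sequence is: Noun Prep Adj Adj Det Det Prep Prep Verb Adj.
Rule-by-rule: rule 1 ok; rule 2 ok; rule 3 ok; rule 4 ok.

Det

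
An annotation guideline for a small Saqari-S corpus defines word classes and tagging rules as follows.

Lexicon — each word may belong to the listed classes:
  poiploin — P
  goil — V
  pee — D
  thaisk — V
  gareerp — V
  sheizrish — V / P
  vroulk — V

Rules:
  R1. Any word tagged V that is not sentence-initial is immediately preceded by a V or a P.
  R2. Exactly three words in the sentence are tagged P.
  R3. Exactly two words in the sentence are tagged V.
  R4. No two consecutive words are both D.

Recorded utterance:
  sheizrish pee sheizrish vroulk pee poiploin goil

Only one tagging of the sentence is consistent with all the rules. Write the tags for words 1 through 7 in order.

P D P V D P V

Candidates per position — 1:sheizrish {V,P}; 2:pee {D}; 3:sheizrish {V,P}; 4:vroulk {V}; 5:pee {D}; 6:poiploin {P}; 7:goil {V}.
Position 1: V is ruled out by rule 2; that leaves P.
Position 3: V is ruled out by rule 1; that leaves P.
That leaves exactly one tagging: P D P V D P V.
Verifying each rule — rule 1 ✓; rule 2 ✓; rule 3 ✓; rule 4 ✓.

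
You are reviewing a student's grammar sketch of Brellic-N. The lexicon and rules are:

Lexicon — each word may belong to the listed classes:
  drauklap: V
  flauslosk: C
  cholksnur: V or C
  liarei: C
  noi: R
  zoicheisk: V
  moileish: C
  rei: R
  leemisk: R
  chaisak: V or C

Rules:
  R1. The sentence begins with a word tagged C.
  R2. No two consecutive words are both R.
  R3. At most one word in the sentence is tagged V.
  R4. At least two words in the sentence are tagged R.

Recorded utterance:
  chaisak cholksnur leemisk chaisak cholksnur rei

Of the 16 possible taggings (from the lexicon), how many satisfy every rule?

4

Candidates per position — 1:chaisak {V,C}; 2:cholksnur {V,C}; 3:leemisk {R}; 4:chaisak {V,C}; 5:cholksnur {V,C}; 6:rei {R}.
There are 16 candidate sequences in total.
The sequences that satisfy every rule: C V R C C R; C C R V C R; C C R C V R; C C R C C R.
Count = 4.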